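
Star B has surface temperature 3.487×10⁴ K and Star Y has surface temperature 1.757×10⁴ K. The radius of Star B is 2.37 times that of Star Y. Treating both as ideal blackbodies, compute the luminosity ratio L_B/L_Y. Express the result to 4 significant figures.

L_B/L_Y ≈ 87.14

L ∝ R²T⁴, so L_B/L_Y = (R_B/R_Y)²(T_B/T_Y)⁴ = (2.37)² × (3.487×10⁴/1.757×10⁴)⁴ = 5.6169 × 15.5139 = 87.14.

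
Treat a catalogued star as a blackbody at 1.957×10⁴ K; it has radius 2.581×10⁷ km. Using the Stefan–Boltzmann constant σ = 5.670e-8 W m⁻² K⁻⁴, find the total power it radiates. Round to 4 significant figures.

P ≈ 6.962×10³¹ W

Surface area A = 4πR² = 4π(2.581×10¹⁰ m)² = 8.37116×10²¹ m².
P = σAT⁴ = 5.670×10⁻⁸ × 8.37116×10²¹ × (1.957×10⁴)⁴ = 6.962×10³¹ W.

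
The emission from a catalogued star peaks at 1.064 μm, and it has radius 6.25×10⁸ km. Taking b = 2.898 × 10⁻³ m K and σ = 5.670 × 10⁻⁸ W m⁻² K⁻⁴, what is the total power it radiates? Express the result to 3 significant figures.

Wien's law: T = b/λ_max = 2.898×10⁻³/1.064×10⁻⁶ = 2723.68 K.
Surface area A = 4πR² = 4π(6.25×10¹¹ m)² = 4.90874×10²⁴ m².
Then P = σAT⁴ = 5.670×10⁻⁸×4.90874×10²⁴×(2723.68)⁴ = 1.53×10³¹ W.

P ≈ 1.53×10³¹ W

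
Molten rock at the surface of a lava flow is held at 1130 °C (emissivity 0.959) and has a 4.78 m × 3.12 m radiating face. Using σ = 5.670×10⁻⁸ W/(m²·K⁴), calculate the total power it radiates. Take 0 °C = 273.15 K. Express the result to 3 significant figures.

P ≈ 3.14×10⁶ W

T = 1130 °C + 273.15 = 1403.15 K.
Area A = 4.78 × 3.12 = 14.9136 m².
P = εσAT⁴ = 0.959 × 5.670×10⁻⁸ × 14.9136 × (1403.15)⁴ = 3.14×10⁶ W.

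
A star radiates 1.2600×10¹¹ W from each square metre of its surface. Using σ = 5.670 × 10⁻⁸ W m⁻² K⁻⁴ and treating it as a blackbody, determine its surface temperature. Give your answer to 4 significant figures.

I = σT⁴, so T = (I/σ)^(1/4) = (1.2600×10¹¹/(5.670×10⁻⁸))^(1/4) = 3.861×10⁴ K.

T ≈ 3.861×10⁴ K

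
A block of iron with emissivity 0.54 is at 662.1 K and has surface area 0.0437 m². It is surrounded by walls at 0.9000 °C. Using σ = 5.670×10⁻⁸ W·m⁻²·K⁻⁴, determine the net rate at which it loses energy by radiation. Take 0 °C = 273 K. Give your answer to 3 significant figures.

Net loss ≈ 250 W

Surroundings: T = 0.9000 °C + 273 = 273.9000 K.
Area A = 0.0437 m².
Net radiated power P_net = εσA(T⁴ − T₀⁴) = 0.54×5.670×10⁻⁸×0.0437×(662.1⁴ − 273.9000⁴).
T⁴ − T₀⁴ = 1.92174×10¹¹ − 5.62818×10⁹ = 1.86546×10¹¹ K⁴, so P_net = 250 W.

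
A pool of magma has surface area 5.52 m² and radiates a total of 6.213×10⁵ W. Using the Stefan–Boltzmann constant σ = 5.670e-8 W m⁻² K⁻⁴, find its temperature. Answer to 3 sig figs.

Area A = 5.52 m².
P = σAT⁴ ⇒ T = (P/(σA))^(1/4) = (6.213×10⁵/(5.670×10⁻⁸×5.52))^(1/4) = 1.19×10³ K.

T ≈ 1.19×10³ K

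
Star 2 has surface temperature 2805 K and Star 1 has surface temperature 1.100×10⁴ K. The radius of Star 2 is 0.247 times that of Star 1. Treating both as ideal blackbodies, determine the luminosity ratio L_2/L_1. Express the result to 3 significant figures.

L ∝ R²T⁴, so L_2/L_1 = (R_2/R_1)²(T_2/T_1)⁴ = (0.247)² × (2805/1.100×10⁴)⁴ = 0.061009 × 4.22825×10⁻³ = 2.58×10⁻⁴.

L_2/L_1 ≈ 2.58×10⁻⁴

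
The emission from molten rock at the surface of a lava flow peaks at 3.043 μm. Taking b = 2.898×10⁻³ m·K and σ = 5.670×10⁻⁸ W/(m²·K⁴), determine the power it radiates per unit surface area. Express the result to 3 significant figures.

I ≈ 4.66×10⁴ W/m²

Wien's law: T = b/λ_max = 2.898×10⁻³/3.043×10⁻⁶ = 952.350 K.
Then I = σT⁴ = 5.670×10⁻⁸×(952.350)⁴ = 4.66×10⁴ W/m².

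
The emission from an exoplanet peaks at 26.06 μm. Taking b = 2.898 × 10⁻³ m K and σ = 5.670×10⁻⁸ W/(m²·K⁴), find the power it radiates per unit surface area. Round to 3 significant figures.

I ≈ 8.67 W/m²

Wien's law: T = b/λ_max = 2.898×10⁻³/2.606×10⁻⁵ = 111.205 K.
Then I = σT⁴ = 5.670×10⁻⁸×(111.205)⁴ = 8.67 W/m².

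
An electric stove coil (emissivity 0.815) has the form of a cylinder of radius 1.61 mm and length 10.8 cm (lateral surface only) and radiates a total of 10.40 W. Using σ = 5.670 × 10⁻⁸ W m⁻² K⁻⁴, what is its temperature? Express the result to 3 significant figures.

T ≈ 674 K

Lateral area A = 2πrL = 2π×1.61×10⁻³×0.108 = 1.09252×10⁻³ m².
P = εσAT⁴ ⇒ T = (P/(εσA))^(1/4) = (10.40/(0.815×5.670×10⁻⁸×1.09252×10⁻³))^(1/4) = 674 K.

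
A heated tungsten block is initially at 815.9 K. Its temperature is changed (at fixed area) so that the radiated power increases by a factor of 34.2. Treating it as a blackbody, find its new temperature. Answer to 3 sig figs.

P ∝ T⁴, so T₂/T₁ = (P₂/P₁)^(1/4) = (34.2)^(1/4) = 2.41828.
T₂ = 815.9 × 2.41828 = 1.97×10³ K.

T₂ ≈ 1.97×10³ K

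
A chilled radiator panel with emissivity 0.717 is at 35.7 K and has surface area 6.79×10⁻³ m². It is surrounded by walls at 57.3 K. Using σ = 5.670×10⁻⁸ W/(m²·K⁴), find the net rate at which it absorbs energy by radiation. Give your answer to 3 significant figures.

Net gain ≈ 2.53×10⁻³ W

Area A = 6.79×10⁻³ m².
Net radiated power P_net = εσA(T⁴ − T₀⁴) = 0.717×5.670×10⁻⁸×6.79×10⁻³×(35.7⁴ − 57.3⁴).
T⁴ − T₀⁴ = 1.62432×10⁶ − 1.07800×10⁷ = -9.15568×10⁶ K⁴, so P_net = -2.53×10⁻³ W — negative, meaning a net gain of 2.53×10⁻³ W.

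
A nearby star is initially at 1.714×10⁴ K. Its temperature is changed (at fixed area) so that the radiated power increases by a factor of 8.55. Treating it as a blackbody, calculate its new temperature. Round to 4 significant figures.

P ∝ T⁴, so T₂/T₁ = (P₂/P₁)^(1/4) = (8.55)^(1/4) = 1.70998.
T₂ = 1.714×10⁴ × 1.70998 = 2.931×10⁴ K.

T₂ ≈ 2.931×10⁴ K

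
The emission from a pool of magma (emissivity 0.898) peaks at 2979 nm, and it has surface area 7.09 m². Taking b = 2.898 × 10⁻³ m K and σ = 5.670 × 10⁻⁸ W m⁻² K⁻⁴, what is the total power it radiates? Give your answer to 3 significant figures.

P ≈ 3.23×10⁵ W

Wien's law: T = b/λ_max = 2.898×10⁻³/2.979×10⁻⁶ = 972.810 K.
Area A = 7.09 m².
Then P = εσAT⁴ = 0.898×5.670×10⁻⁸×7.09×(972.810)⁴ = 3.23×10⁵ W.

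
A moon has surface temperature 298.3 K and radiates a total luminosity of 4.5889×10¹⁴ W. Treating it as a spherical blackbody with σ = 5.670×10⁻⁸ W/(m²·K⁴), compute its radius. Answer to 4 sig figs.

L = 4πR²σT⁴ ⇒ R = √(L/(4πσT⁴)).
σT⁴ = 448.948 W/m², so R = √(4.5889×10¹⁴/(4π×448.948)) = 2.852×10⁵ m.

R ≈ 2.852×10⁵ m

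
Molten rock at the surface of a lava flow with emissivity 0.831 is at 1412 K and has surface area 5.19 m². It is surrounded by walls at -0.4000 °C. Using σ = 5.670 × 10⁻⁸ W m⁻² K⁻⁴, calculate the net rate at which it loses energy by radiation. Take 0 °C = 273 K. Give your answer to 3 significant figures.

Surroundings: T = -0.4000 °C + 273 = 272.6000 K.
Area A = 5.19 m².
Net radiated power P_net = εσA(T⁴ − T₀⁴) = 0.831×5.670×10⁻⁸×5.19×(1412⁴ − 272.6000⁴).
T⁴ − T₀⁴ = 3.97502×10¹² − 5.52209×10⁹ = 3.96950×10¹² K⁴, so P_net = 9.71×10⁵ W.

Net loss ≈ 9.71×10⁵ W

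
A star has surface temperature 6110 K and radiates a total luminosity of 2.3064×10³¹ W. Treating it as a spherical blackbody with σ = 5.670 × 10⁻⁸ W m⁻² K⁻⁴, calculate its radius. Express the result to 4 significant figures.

R ≈ 1.524×10¹¹ m

L = 4πR²σT⁴ ⇒ R = √(L/(4πσT⁴)).
σT⁴ = 7.90220×10⁷ W/m², so R = √(2.3064×10³¹/(4π×7.90220×10⁷)) = 1.524×10¹¹ m.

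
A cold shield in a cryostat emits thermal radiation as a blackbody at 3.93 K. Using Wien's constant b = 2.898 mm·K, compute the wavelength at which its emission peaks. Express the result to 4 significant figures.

λ_max ≈ 0.7374 mm

Wien's displacement law: λ_max = b/T = (2.898×10⁻³ m·K)/(3.93 K) = 7.3740×10⁻⁴ m.
That is 0.7374 mm, in the infrared range.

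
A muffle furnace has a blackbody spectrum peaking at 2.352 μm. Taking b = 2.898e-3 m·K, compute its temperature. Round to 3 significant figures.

Wien's law gives T = b/λ_max = (2.898×10⁻³ m·K)/(2.352×10⁻⁶ m) = 1.23×10³ K.

T ≈ 1.23×10³ K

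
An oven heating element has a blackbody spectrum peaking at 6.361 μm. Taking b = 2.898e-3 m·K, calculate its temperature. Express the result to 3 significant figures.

Wien's law gives T = b/λ_max = (2.898×10⁻³ m·K)/(6.361×10⁻⁶ m) = 456 K.

T ≈ 456 K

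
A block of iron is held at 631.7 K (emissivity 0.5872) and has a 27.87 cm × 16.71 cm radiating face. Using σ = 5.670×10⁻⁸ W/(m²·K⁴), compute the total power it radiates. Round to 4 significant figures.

Area A = 0.2787 × 0.1671 = 0.0465708 m².
P = εσAT⁴ = 0.5872 × 5.670×10⁻⁸ × 0.0465708 × (631.7)⁴ = 246.9 W.

P ≈ 246.9 W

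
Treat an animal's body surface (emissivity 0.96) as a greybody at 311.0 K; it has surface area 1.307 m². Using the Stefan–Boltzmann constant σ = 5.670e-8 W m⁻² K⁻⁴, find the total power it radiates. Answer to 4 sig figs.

P ≈ 665.5 W

Area A = 1.307 m².
P = εσAT⁴ = 0.96 × 5.670×10⁻⁸ × 1.307 × (311.0)⁴ = 665.5 W.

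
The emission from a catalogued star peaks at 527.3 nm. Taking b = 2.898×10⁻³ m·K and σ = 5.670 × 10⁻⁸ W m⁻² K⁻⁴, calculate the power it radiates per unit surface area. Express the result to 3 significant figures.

I ≈ 5.17×10⁷ W/m²

Wien's law: T = b/λ_max = 2.898×10⁻³/5.273×10⁻⁷ = 5495.92 K.
Then I = σT⁴ = 5.670×10⁻⁸×(5495.92)⁴ = 5.17×10⁷ W/m².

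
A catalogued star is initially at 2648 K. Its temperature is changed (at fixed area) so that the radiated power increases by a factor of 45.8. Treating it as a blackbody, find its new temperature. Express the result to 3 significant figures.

P ∝ T⁴, so T₂/T₁ = (P₂/P₁)^(1/4) = (45.8)^(1/4) = 2.60146.
T₂ = 2648 × 2.60146 = 6.89×10³ K.

T₂ ≈ 6.89×10³ K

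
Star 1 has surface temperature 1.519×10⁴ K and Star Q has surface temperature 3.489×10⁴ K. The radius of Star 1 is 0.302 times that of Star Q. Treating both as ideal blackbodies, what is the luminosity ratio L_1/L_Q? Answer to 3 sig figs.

L ∝ R²T⁴, so L_1/L_Q = (R_1/R_Q)²(T_1/T_Q)⁴ = (0.302)² × (1.519×10⁴/3.489×10⁴)⁴ = 0.091204 × 0.0359275 = 3.28×10⁻³.

L_1/L_Q ≈ 3.28×10⁻³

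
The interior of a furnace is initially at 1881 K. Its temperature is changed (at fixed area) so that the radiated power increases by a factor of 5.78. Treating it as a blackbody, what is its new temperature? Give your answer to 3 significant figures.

T₂ ≈ 2.92×10³ K

P ∝ T⁴, so T₂/T₁ = (P₂/P₁)^(1/4) = (5.78)^(1/4) = 1.55054.
T₂ = 1881 × 1.55054 = 2.92×10³ K.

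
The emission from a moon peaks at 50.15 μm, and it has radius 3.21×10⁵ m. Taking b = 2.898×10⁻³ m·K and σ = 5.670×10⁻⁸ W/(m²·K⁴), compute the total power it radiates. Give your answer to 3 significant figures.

P ≈ 8.19×10¹¹ W

Wien's law: T = b/λ_max = 2.898×10⁻³/5.015×10⁻⁵ = 57.7866 K.
Surface area A = 4πR² = 4π(3.21×10⁵ m)² = 1.29485×10¹² m².
Then P = σAT⁴ = 5.670×10⁻⁸×1.29485×10¹²×(57.7866)⁴ = 8.19×10¹¹ W.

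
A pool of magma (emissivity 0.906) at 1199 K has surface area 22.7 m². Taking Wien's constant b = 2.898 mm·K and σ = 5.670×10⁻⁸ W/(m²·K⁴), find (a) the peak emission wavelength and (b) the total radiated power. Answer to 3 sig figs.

(a) λ_max = b/T = 2.898×10⁻³/1199 = 2.417×10⁻⁶ m = 2.42×10³ nm.
Area A = 22.7 m².
(b) P = εσAT⁴ = 0.906×5.670×10⁻⁸×22.7×(1199)⁴ = 2.41×10⁶ W.

λ_max ≈ 2.42×10³ nm; P ≈ 2.41×10⁶ W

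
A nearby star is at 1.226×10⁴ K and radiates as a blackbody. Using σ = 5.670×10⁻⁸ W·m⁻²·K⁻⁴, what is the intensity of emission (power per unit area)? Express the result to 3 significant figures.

Stefan–Boltzmann: I = σT⁴ = 5.670×10⁻⁸ × (1.226×10⁴)⁴ = 1.28×10⁹ W/m².

I ≈ 1.28×10⁹ W/m²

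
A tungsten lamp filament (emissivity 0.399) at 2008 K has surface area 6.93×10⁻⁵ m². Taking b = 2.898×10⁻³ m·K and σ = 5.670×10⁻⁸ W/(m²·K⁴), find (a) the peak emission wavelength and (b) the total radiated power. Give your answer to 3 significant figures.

(a) λ_max = b/T = 2.898×10⁻³/2008 = 1.443×10⁻⁶ m = 1.44 μm.
Area A = 6.93×10⁻⁵ m².
(b) P = εσAT⁴ = 0.399×5.670×10⁻⁸×6.93×10⁻⁵×(2008)⁴ = 25.5 W.

λ_max ≈ 1.44 μm; P ≈ 25.5 W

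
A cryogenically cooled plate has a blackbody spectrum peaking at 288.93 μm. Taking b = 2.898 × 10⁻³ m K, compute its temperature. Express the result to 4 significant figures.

Wien's law gives T = b/λ_max = (2.898×10⁻³ m·K)/(2.8893×10⁻⁴ m) = 10.03 K.

T ≈ 10.03 K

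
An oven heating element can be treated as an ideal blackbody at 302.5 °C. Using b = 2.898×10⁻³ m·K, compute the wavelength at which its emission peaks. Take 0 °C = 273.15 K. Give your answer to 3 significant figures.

λ_max ≈ 5.03 μm

T = 302.5 °C + 273.15 = 575.65 K.
Wien's displacement law: λ_max = b/T = (2.898×10⁻³ m·K)/(575.65 K) = 5.034×10⁻⁶ m.
That is 5.03 μm, in the infrared range.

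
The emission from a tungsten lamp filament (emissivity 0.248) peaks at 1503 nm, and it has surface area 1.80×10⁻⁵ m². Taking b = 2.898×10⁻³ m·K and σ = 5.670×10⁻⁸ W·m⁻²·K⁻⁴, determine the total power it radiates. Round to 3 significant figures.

Wien's law: T = b/λ_max = 2.898×10⁻³/1.503×10⁻⁶ = 1928.14 K.
Area A = 1.80×10⁻⁵ m².
Then P = εσAT⁴ = 0.248×5.670×10⁻⁸×1.80×10⁻⁵×(1928.14)⁴ = 3.50 W.

P ≈ 3.50 W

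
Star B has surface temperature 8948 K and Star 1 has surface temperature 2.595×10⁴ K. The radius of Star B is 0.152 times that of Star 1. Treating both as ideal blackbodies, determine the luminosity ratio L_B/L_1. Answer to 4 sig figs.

L ∝ R²T⁴, so L_B/L_1 = (R_B/R_1)²(T_B/T_1)⁴ = (0.152)² × (8948/2.595×10⁴)⁴ = 0.023104 × 0.0141369 = 3.266×10⁻⁴.

L_B/L_1 ≈ 3.266×10⁻⁴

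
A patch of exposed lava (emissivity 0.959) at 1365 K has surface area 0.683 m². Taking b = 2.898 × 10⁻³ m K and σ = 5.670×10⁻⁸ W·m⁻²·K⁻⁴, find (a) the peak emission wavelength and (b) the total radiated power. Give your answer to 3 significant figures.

(a) λ_max = b/T = 2.898×10⁻³/1365 = 2.123×10⁻⁶ m = 2.12 μm.
Area A = 0.683 m².
(b) P = εσAT⁴ = 0.959×5.670×10⁻⁸×0.683×(1365)⁴ = 1.29×10⁵ W.

λ_max ≈ 2.12 μm; P ≈ 1.29×10⁵ W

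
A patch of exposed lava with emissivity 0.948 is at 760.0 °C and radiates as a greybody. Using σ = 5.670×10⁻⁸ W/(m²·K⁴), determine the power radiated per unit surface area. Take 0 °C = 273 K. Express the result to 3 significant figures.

T = 760.0 °C + 273 = 1033.0 K.
Stefan–Boltzmann: I = εσT⁴ = 0.948 × 5.670×10⁻⁸ × (1033.0)⁴ = 6.12×10⁴ W/m².

I ≈ 6.12×10⁴ W/m²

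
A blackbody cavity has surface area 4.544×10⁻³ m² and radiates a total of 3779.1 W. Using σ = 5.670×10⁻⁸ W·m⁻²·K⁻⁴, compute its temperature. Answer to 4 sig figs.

Area A = 4.544×10⁻³ m².
P = σAT⁴ ⇒ T = (P/(σA))^(1/4) = (3779.1/(5.670×10⁻⁸×4.544×10⁻³))^(1/4) = 1957 K.

T ≈ 1957 K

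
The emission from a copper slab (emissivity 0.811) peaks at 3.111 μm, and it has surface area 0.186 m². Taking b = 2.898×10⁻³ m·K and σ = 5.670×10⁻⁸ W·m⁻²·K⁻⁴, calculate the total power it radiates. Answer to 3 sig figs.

P ≈ 6.44×10³ W

Wien's law: T = b/λ_max = 2.898×10⁻³/3.111×10⁻⁶ = 931.533 K.
Area A = 0.186 m².
Then P = εσAT⁴ = 0.811×5.670×10⁻⁸×0.186×(931.533)⁴ = 6.44×10³ W.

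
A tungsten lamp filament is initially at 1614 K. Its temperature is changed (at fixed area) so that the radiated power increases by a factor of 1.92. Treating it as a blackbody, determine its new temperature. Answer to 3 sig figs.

T₂ ≈ 1.90×10³ K

P ∝ T⁴, so T₂/T₁ = (P₂/P₁)^(1/4) = (1.92)^(1/4) = 1.17713.
T₂ = 1614 × 1.17713 = 1.90×10³ K.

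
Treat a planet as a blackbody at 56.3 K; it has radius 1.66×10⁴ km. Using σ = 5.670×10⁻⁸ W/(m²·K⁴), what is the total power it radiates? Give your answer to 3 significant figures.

Surface area A = 4πR² = 4π(1.66×10⁷ m)² = 3.46279×10¹⁵ m².
P = σAT⁴ = 5.670×10⁻⁸ × 3.46279×10¹⁵ × (56.3)⁴ = 1.97×10¹⁵ W.

P ≈ 1.97×10¹⁵ W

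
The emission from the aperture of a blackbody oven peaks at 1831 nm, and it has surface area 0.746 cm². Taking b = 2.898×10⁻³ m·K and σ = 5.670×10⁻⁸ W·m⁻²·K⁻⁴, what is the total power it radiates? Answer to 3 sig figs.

P ≈ 26.5 W

Wien's law: T = b/λ_max = 2.898×10⁻³/1.831×10⁻⁶ = 1582.74 K.
Area A = 0.746 cm² = 7.46×10⁻⁵ m².
Then P = σAT⁴ = 5.670×10⁻⁸×7.46×10⁻⁵×(1582.74)⁴ = 26.5 W.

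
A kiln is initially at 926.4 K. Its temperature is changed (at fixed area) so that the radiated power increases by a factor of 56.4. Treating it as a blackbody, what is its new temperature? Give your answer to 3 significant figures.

P ∝ T⁴, so T₂/T₁ = (P₂/P₁)^(1/4) = (56.4)^(1/4) = 2.74044.
T₂ = 926.4 × 2.74044 = 2.54×10³ K.

T₂ ≈ 2.54×10³ K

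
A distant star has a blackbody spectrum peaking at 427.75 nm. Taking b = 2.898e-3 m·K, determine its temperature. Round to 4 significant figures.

T ≈ 6775 K

Wien's law gives T = b/λ_max = (2.898×10⁻³ m·K)/(4.2775×10⁻⁷ m) = 6775 K.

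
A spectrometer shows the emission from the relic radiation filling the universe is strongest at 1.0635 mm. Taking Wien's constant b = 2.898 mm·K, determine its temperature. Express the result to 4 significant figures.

T ≈ 2.725 K

Wien's law gives T = b/λ_max = (2.898×10⁻³ m·K)/(1.0635×10⁻³ m) = 2.725 K.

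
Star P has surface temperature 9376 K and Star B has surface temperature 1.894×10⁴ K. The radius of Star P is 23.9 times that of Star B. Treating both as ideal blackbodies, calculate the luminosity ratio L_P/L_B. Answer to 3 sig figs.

L_P/L_B ≈ 34.3

L ∝ R²T⁴, so L_P/L_B = (R_P/R_B)²(T_P/T_B)⁴ = (23.9)² × (9376/1.894×10⁴)⁴ = 571.21 × 0.0600552 = 34.3.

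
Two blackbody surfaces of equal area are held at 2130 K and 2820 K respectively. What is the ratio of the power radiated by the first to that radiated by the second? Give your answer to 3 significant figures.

P₁/P₂ ≈ 0.325

With equal areas, P₁/P₂ = (T₁/T₂)⁴ = (2130/2820)⁴ = 0.325.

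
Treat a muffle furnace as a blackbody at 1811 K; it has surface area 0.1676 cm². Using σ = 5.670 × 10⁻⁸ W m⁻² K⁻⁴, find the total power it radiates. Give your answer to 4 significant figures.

P ≈ 10.22 W

Area A = 0.1676 cm² = 1.676×10⁻⁵ m².
P = σAT⁴ = 5.670×10⁻⁸ × 1.676×10⁻⁵ × (1811)⁴ = 10.22 W.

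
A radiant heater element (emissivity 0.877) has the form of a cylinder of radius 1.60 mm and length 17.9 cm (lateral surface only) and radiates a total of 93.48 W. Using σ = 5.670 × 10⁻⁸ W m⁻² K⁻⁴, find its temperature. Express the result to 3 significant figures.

Lateral area A = 2πrL = 2π×1.60×10⁻³×0.179 = 1.79950×10⁻³ m².
P = εσAT⁴ ⇒ T = (P/(εσA))^(1/4) = (93.48/(0.877×5.670×10⁻⁸×1.79950×10⁻³))^(1/4) = 1.01×10³ K.

T ≈ 1.01×10³ K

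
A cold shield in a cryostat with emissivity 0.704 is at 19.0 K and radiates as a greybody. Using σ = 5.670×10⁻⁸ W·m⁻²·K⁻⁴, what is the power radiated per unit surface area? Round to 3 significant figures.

Stefan–Boltzmann: I = εσT⁴ = 0.704 × 5.670×10⁻⁸ × (19.0)⁴ = 5.20×10⁻³ W/m².

I ≈ 5.20×10⁻³ W/m²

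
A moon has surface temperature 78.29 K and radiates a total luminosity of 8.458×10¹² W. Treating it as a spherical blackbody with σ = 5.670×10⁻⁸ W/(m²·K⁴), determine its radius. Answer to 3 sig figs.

R ≈ 5.62×10⁵ m

L = 4πR²σT⁴ ⇒ R = √(L/(4πσT⁴)).
σT⁴ = 2.13014 W/m², so R = √(8.458×10¹²/(4π×2.13014)) = 5.62×10⁵ m.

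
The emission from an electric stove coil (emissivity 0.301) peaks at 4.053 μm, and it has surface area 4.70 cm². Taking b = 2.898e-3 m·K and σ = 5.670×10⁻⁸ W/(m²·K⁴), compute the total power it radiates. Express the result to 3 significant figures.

Wien's law: T = b/λ_max = 2.898×10⁻³/4.053×10⁻⁶ = 715.026 K.
Area A = 4.70 cm² = 4.70×10⁻⁴ m².
Then P = εσAT⁴ = 0.301×5.670×10⁻⁸×4.70×10⁻⁴×(715.026)⁴ = 2.10 W.

P ≈ 2.10 W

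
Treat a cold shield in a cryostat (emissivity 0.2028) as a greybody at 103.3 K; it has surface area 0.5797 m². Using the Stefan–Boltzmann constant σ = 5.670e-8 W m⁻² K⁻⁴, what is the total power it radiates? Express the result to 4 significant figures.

Area A = 0.5797 m².
P = εσAT⁴ = 0.2028 × 5.670×10⁻⁸ × 0.5797 × (103.3)⁴ = 0.7590 W.

P ≈ 0.7590 W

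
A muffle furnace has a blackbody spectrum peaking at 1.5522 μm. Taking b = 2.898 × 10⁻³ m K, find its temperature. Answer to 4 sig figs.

T ≈ 1867 K

Wien's law gives T = b/λ_max = (2.898×10⁻³ m·K)/(1.5522×10⁻⁶ m) = 1867 K.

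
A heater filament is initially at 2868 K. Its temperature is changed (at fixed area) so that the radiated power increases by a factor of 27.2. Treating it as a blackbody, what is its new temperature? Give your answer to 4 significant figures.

T₂ ≈ 6550 K

P ∝ T⁴, so T₂/T₁ = (P₂/P₁)^(1/4) = (27.2)^(1/4) = 2.28372.
T₂ = 2868 × 2.28372 = 6550 K.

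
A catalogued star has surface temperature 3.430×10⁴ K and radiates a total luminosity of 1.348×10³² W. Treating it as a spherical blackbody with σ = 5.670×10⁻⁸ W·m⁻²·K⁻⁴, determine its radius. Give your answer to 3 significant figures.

R ≈ 1.17×10¹⁰ m

L = 4πR²σT⁴ ⇒ R = √(L/(4πσT⁴)).
σT⁴ = 7.84801×10¹⁰ W/m², so R = √(1.348×10³²/(4π×7.84801×10¹⁰)) = 1.17×10¹⁰ m.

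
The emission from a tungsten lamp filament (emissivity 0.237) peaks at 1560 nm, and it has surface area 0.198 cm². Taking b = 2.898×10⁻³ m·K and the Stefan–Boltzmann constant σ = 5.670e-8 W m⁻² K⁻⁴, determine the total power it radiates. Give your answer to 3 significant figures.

Wien's law: T = b/λ_max = 2.898×10⁻³/1.560×10⁻⁶ = 1857.69 K.
Area A = 0.198 cm² = 1.98×10⁻⁵ m².
Then P = εσAT⁴ = 0.237×5.670×10⁻⁸×1.98×10⁻⁵×(1857.69)⁴ = 3.17 W.

P ≈ 3.17 W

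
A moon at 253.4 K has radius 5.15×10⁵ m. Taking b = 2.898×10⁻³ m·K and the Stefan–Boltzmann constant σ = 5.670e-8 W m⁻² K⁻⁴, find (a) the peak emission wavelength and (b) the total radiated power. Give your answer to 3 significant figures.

λ_max ≈ 11.4 μm; P ≈ 7.79×10¹⁴ W

(a) λ_max = b/T = 2.898×10⁻³/253.4 = 1.144×10⁻⁵ m = 11.4 μm.
Surface area A = 4πR² = 4π(5.15×10⁵ m)² = 3.33292×10¹² m².
(b) P = σAT⁴ = 5.670×10⁻⁸×3.33292×10¹²×(253.4)⁴ = 7.79×10¹⁴ W.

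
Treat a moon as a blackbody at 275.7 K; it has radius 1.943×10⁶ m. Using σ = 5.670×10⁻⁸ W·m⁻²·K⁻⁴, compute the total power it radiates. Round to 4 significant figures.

P ≈ 1.554×10¹⁶ W

Surface area A = 4πR² = 4π(1.943×10⁶ m)² = 4.74412×10¹³ m².
P = σAT⁴ = 5.670×10⁻⁸ × 4.74412×10¹³ × (275.7)⁴ = 1.554×10¹⁶ W.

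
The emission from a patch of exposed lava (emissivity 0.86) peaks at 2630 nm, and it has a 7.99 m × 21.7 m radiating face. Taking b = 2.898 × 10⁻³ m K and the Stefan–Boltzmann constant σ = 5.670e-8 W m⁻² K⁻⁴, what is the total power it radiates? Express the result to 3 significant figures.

P ≈ 1.25×10⁷ W

Wien's law: T = b/λ_max = 2.898×10⁻³/2.630×10⁻⁶ = 1101.90 K.
Area A = 7.99 × 21.7 = 173.383 m².
Then P = εσAT⁴ = 0.86×5.670×10⁻⁸×173.383×(1101.90)⁴ = 1.25×10⁷ W.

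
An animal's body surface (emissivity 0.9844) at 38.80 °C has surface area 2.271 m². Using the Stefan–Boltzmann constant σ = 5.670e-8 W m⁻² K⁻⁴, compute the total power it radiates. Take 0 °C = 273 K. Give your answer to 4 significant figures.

P ≈ 1198 W

T = 38.80 °C + 273 = 311.80 K.
Area A = 2.271 m².
P = εσAT⁴ = 0.9844 × 5.670×10⁻⁸ × 2.271 × (311.80)⁴ = 1198 W.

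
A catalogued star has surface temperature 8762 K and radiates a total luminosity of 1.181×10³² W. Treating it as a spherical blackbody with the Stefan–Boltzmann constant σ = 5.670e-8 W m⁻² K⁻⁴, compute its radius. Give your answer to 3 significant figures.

R ≈ 1.68×10¹¹ m

L = 4πR²σT⁴ ⇒ R = √(L/(4πσT⁴)).
σT⁴ = 3.34192×10⁸ W/m², so R = √(1.181×10³²/(4π×3.34192×10⁸)) = 1.68×10¹¹ m.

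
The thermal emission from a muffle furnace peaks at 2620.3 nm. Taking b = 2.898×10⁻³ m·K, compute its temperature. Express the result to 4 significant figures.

Wien's law gives T = b/λ_max = (2.898×10⁻³ m·K)/(2.6203×10⁻⁶ m) = 1106 K.

T ≈ 1106 K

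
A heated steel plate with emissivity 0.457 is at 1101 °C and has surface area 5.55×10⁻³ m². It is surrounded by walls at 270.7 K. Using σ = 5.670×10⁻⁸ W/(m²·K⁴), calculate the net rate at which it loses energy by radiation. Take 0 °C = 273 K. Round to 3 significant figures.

T = 1101 °C + 273 = 1374 K.
Area A = 5.55×10⁻³ m².
Net radiated power P_net = εσA(T⁴ − T₀⁴) = 0.457×5.670×10⁻⁸×5.55×10⁻³×(1374⁴ − 270.7⁴).
T⁴ − T₀⁴ = 3.56408×10¹² − 5.36974×10⁹ = 3.55871×10¹² K⁴, so P_net = 512 W.

Net loss ≈ 512 W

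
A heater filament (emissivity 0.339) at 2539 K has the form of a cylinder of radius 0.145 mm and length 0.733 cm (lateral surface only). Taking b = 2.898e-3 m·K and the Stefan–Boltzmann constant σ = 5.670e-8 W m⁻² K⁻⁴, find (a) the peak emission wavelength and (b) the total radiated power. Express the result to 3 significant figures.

(a) λ_max = b/T = 2.898×10⁻³/2539 = 1.141×10⁻⁶ m = 1.14 μm.
Lateral area A = 2πrL = 2π×1.45×10⁻⁴×7.33×10⁻³ = 6.67808×10⁻⁶ m².
(b) P = εσAT⁴ = 0.339×5.670×10⁻⁸×6.67808×10⁻⁶×(2539)⁴ = 5.33 W.

λ_max ≈ 1.14 μm; P ≈ 5.33 W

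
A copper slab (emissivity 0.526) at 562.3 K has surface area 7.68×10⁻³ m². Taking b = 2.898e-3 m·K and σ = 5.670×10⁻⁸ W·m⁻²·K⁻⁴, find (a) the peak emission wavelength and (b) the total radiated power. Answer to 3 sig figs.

(a) λ_max = b/T = 2.898×10⁻³/562.3 = 5.154×10⁻⁶ m = 5.15 μm.
Area A = 7.68×10⁻³ m².
(b) P = εσAT⁴ = 0.526×5.670×10⁻⁸×7.68×10⁻³×(562.3)⁴ = 22.9 W.

λ_max ≈ 5.15 μm; P ≈ 22.9 W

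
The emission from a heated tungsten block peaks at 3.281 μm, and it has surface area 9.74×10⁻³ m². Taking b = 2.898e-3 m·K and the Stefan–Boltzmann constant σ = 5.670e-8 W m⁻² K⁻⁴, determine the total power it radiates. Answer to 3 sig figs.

Wien's law: T = b/λ_max = 2.898×10⁻³/3.281×10⁻⁶ = 883.267 K.
Area A = 9.74×10⁻³ m².
Then P = σAT⁴ = 5.670×10⁻⁸×9.74×10⁻³×(883.267)⁴ = 336 W.

P ≈ 336 W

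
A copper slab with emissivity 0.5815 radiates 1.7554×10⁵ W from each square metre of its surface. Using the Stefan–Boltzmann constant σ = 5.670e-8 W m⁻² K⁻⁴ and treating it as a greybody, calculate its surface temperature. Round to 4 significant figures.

T ≈ 1519 K

I = εσT⁴, so T = (I/εσ)^(1/4) = (1.7554×10⁵/(0.5815×5.670×10⁻⁸))^(1/4) = 1519 K.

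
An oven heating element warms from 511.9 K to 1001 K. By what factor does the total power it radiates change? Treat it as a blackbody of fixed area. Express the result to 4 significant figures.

P ∝ T⁴, so P₂/P₁ = (T₂/T₁)⁴ = (1001/511.9)⁴ = (1.95546)⁴ = 14.62.

P₂/P₁ ≈ 14.62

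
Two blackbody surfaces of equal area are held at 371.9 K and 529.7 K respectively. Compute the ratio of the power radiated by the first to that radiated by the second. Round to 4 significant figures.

With equal areas, P₁/P₂ = (T₁/T₂)⁴ = (371.9/529.7)⁴ = 0.2430.

P₁/P₂ ≈ 0.2430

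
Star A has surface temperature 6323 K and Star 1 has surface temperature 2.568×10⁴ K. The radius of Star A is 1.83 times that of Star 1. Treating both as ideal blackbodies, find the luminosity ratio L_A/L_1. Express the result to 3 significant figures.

L ∝ R²T⁴, so L_A/L_1 = (R_A/R_1)²(T_A/T_1)⁴ = (1.83)² × (6323/2.568×10⁴)⁴ = 3.3489 × 3.67547×10⁻³ = 0.0123.

L_A/L_1 ≈ 0.0123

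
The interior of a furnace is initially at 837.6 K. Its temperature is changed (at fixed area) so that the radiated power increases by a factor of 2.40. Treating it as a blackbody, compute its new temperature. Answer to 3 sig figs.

P ∝ T⁴, so T₂/T₁ = (P₂/P₁)^(1/4) = (2.40)^(1/4) = 1.24467.
T₂ = 837.6 × 1.24467 = 1.04×10³ K.

T₂ ≈ 1.04×10³ K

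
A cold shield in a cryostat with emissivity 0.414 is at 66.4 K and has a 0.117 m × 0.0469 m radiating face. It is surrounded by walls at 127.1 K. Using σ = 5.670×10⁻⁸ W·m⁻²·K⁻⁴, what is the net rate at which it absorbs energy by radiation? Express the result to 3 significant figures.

Net gain ≈ 0.0311 W

Area A = 0.117 × 0.0469 = 5.4873×10⁻³ m².
Net radiated power P_net = εσA(T⁴ − T₀⁴) = 0.414×5.670×10⁻⁸×5.4873×10⁻³×(66.4⁴ − 127.1⁴).
T⁴ − T₀⁴ = 1.94389×10⁷ − 2.60965×10⁸ = -2.41526×10⁸ K⁴, so P_net = -0.0311 W — negative, meaning a net gain of 0.0311 W.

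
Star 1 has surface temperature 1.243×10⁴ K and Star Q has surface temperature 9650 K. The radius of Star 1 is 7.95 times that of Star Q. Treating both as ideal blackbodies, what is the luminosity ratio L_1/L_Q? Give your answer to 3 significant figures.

L ∝ R²T⁴, so L_1/L_Q = (R_1/R_Q)²(T_1/T_Q)⁴ = (7.95)² × (1.243×10⁴/9650)⁴ = 63.2025 × 2.75280 = 174.

L_1/L_Q ≈ 174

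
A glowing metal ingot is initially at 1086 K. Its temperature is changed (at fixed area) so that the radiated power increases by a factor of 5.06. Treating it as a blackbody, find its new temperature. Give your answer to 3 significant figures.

P ∝ T⁴, so T₂/T₁ = (P₂/P₁)^(1/4) = (5.06)^(1/4) = 1.49981.
T₂ = 1086 × 1.49981 = 1.63×10³ K.

T₂ ≈ 1.63×10³ K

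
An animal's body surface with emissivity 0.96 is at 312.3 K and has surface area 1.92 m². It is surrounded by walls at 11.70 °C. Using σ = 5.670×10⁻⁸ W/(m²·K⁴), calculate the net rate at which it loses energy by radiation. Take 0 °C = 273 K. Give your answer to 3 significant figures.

Surroundings: T = 11.70 °C + 273 = 284.70 K.
Area A = 1.92 m².
Net radiated power P_net = εσA(T⁴ − T₀⁴) = 0.96×5.670×10⁻⁸×1.92×(312.3⁴ − 284.70⁴).
T⁴ − T₀⁴ = 9.51235×10⁹ − 6.56977×10⁹ = 2.94258×10⁹ K⁴, so P_net = 308 W.

Net loss ≈ 308 W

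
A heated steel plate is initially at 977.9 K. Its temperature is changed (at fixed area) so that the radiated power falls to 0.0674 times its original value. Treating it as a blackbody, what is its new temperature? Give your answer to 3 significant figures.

T₂ ≈ 498 K

P ∝ T⁴, so T₂/T₁ = (P₂/P₁)^(1/4) = (0.0674)^(1/4) = 0.509524.
T₂ = 977.9 × 0.509524 = 498 K.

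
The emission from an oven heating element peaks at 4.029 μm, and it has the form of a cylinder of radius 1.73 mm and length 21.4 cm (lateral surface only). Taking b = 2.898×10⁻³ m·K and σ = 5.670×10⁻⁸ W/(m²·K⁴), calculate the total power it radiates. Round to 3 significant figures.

Wien's law: T = b/λ_max = 2.898×10⁻³/4.029×10⁻⁶ = 719.285 K.
Lateral area A = 2πrL = 2π×1.73×10⁻³×0.214 = 2.32616×10⁻³ m².
Then P = σAT⁴ = 5.670×10⁻⁸×2.32616×10⁻³×(719.285)⁴ = 35.3 W.

P ≈ 35.3 W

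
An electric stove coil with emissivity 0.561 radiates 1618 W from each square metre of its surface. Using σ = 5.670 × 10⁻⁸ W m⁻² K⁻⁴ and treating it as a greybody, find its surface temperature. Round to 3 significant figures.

T ≈ 475 K

I = εσT⁴, so T = (I/εσ)^(1/4) = (1618/(0.561×5.670×10⁻⁸))^(1/4) = 475 K.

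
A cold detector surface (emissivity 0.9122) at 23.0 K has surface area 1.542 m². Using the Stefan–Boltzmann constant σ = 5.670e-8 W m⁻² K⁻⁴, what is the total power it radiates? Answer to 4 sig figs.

Area A = 1.542 m².
P = εσAT⁴ = 0.9122 × 5.670×10⁻⁸ × 1.542 × (23.0)⁴ = 0.02232 W.

P ≈ 0.02232 W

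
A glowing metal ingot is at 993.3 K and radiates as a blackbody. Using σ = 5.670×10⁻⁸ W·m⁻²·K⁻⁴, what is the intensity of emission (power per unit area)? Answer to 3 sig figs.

I ≈ 5.52×10⁴ W/m²

Stefan–Boltzmann: I = σT⁴ = 5.670×10⁻⁸ × (993.3)⁴ = 5.52×10⁴ W/m².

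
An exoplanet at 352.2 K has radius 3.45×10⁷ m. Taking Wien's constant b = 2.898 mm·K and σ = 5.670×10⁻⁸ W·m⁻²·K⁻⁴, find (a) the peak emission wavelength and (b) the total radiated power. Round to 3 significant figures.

(a) λ_max = b/T = 2.898×10⁻³/352.2 = 8.228×10⁻⁶ m = 8.23 μm.
Surface area A = 4πR² = 4π(3.45×10⁷ m)² = 1.49571×10¹⁶ m².
(b) P = σAT⁴ = 5.670×10⁻⁸×1.49571×10¹⁶×(352.2)⁴ = 1.30×10¹⁹ W.

λ_max ≈ 8.23 μm; P ≈ 1.30×10¹⁹ W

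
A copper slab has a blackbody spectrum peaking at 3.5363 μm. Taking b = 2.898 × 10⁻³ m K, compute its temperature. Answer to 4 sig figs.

Wien's law gives T = b/λ_max = (2.898×10⁻³ m·K)/(3.5363×10⁻⁶ m) = 819.5 K.

T ≈ 819.5 K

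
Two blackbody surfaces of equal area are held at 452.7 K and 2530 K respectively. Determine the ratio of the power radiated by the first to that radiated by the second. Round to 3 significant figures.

P₁/P₂ ≈ 1.03×10⁻³

With equal areas, P₁/P₂ = (T₁/T₂)⁴ = (452.7/2530)⁴ = 1.03×10⁻³.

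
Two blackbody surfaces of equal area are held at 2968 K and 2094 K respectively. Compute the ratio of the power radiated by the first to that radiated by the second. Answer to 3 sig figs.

With equal areas, P₁/P₂ = (T₁/T₂)⁴ = (2968/2094)⁴ = 4.04.

P₁/P₂ ≈ 4.04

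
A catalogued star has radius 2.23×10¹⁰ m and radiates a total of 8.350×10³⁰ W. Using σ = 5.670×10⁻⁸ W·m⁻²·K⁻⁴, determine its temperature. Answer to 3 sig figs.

Surface area A = 4πR² = 4π(2.23×10¹⁰ m)² = 6.24913×10²¹ m².
P = σAT⁴ ⇒ T = (P/(σA))^(1/4) = (8.350×10³⁰/(5.670×10⁻⁸×6.24913×10²¹))^(1/4) = 1.24×10⁴ K.

T ≈ 1.24×10⁴ K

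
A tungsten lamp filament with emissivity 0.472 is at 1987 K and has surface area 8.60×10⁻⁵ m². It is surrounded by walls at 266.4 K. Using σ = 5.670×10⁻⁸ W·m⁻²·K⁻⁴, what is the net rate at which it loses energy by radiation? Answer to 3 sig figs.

Net loss ≈ 35.9 W

Area A = 8.60×10⁻⁵ m².
Net radiated power P_net = εσA(T⁴ − T₀⁴) = 0.472×5.670×10⁻⁸×8.60×10⁻⁵×(1987⁴ − 266.4⁴).
T⁴ − T₀⁴ = 1.55880×10¹³ − 5.03659×10⁹ = 1.55830×10¹³ K⁴, so P_net = 35.9 W.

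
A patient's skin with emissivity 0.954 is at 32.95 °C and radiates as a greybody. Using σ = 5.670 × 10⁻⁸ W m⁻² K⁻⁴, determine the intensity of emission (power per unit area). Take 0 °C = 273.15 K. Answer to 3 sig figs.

T = 32.95 °C + 273.15 = 306.10 K.
Stefan–Boltzmann: I = εσT⁴ = 0.954 × 5.670×10⁻⁸ × (306.10)⁴ = 475 W/m².

I ≈ 475 W/m²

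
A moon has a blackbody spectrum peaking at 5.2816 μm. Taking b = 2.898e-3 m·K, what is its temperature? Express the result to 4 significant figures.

Wien's law gives T = b/λ_max = (2.898×10⁻³ m·K)/(5.2816×10⁻⁶ m) = 548.7 K.

T ≈ 548.7 K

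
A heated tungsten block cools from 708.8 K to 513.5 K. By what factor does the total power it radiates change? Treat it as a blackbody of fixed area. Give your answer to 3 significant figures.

P₂/P₁ ≈ 0.275

P ∝ T⁴, so P₂/P₁ = (T₂/T₁)⁴ = (513.5/708.8)⁴ = (0.724464)⁴ = 0.275.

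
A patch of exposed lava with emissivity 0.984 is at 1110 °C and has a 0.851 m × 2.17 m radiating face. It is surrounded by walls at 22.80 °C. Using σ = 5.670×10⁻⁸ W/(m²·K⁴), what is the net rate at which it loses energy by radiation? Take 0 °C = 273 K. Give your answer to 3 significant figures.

Net loss ≈ 3.76×10⁵ W

T = 1110 °C + 273 = 1383 K.
Surroundings: T = 22.80 °C + 273 = 295.80 K.
Area A = 0.851 × 2.17 = 1.84667 m².
Net radiated power P_net = εσA(T⁴ − T₀⁴) = 0.984×5.670×10⁻⁸×1.84667×(1383⁴ − 295.80⁴).
T⁴ − T₀⁴ = 3.65838×10¹² − 7.65584×10⁹ = 3.65072×10¹² K⁴, so P_net = 3.76×10⁵ W.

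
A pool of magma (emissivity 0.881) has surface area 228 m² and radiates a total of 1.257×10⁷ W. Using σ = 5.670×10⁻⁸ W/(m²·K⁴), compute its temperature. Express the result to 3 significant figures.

Area A = 228 m².
P = εσAT⁴ ⇒ T = (P/(εσA))^(1/4) = (1.257×10⁷/(0.881×5.670×10⁻⁸×228))^(1/4) = 1.02×10³ K.

T ≈ 1.02×10³ K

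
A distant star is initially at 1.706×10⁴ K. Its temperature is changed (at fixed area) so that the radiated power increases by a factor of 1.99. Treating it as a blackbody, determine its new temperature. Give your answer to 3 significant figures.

P ∝ T⁴, so T₂/T₁ = (P₂/P₁)^(1/4) = (1.99)^(1/4) = 1.18772.
T₂ = 1.706×10⁴ × 1.18772 = 2.03×10⁴ K.

T₂ ≈ 2.03×10⁴ K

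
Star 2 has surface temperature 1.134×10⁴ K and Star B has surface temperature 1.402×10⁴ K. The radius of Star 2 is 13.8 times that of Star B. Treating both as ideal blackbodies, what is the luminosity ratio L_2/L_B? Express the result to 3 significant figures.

L ∝ R²T⁴, so L_2/L_B = (R_2/R_B)²(T_2/T_B)⁴ = (13.8)² × (1.134×10⁴/1.402×10⁴)⁴ = 190.44 × 0.428016 = 81.5.

L_2/L_B ≈ 81.5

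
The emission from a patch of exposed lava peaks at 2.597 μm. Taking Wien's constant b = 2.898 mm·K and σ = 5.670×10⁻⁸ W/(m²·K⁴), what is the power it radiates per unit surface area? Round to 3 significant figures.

I ≈ 8.79×10⁴ W/m²

Wien's law: T = b/λ_max = 2.898×10⁻³/2.597×10⁻⁶ = 1115.90 K.
Then I = σT⁴ = 5.670×10⁻⁸×(1115.90)⁴ = 8.79×10⁴ W/m².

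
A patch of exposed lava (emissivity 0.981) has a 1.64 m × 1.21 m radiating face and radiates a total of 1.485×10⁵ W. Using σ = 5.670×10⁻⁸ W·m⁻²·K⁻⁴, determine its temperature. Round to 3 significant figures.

T ≈ 1.08×10³ K

Area A = 1.64 × 1.21 = 1.9844 m².
P = εσAT⁴ ⇒ T = (P/(εσA))^(1/4) = (1.485×10⁵/(0.981×5.670×10⁻⁸×1.9844))^(1/4) = 1.08×10³ K.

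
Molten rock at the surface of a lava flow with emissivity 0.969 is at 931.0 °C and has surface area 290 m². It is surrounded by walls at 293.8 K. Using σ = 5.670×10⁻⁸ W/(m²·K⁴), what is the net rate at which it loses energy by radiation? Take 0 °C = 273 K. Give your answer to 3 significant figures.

T = 931.0 °C + 273 = 1204.0 K.
Area A = 290 m².
Net radiated power P_net = εσA(T⁴ − T₀⁴) = 0.969×5.670×10⁻⁸×290×(1204.0⁴ − 293.8⁴).
T⁴ − T₀⁴ = 2.10139×10¹² − 7.45087×10⁹ = 2.09394×10¹² K⁴, so P_net = 3.34×10⁷ W.

Net loss ≈ 3.34×10⁷ W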